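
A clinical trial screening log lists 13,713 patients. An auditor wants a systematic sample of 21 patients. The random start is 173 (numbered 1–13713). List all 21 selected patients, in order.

173, 826, 1479, 2132, 2785, 3438, 4091, 4744, 5397, 6050, 6703, 7356, 8009, 8662, 9315, 9968, 10621, 11274, 11927, 12580, 13233

k = N/n = 13713/21 = 653
patient 1: 173
patient 2: 173 + 653 = 826
patient 3: 826 + 653 = 1479
patient 4: 1479 + 653 = 2132
patient 5: 2132 + 653 = 2785
patient 6: 2785 + 653 = 3438
patient 7: 3438 + 653 = 4091
patient 8: 4091 + 653 = 4744
patient 9: 4744 + 653 = 5397
patient 10: 5397 + 653 = 6050
patient 11: 6050 + 653 = 6703
patient 12: 6703 + 653 = 7356
patient 13: 7356 + 653 = 8009
patient 14: 8009 + 653 = 8662
patient 15: 8662 + 653 = 9315
patient 16: 9315 + 653 = 9968
patient 17: 9968 + 653 = 10621
patient 18: 10621 + 653 = 11274
patient 19: 11274 + 653 = 11927
patient 20: 11927 + 653 = 12580
patient 21: 12580 + 653 = 13233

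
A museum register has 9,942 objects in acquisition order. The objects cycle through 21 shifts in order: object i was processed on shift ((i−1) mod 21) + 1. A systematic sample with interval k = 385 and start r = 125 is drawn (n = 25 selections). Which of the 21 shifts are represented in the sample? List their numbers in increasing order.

6, 13, 20

Consecutive selections differ by k = 385, so their shift numbers differ by 385 mod 21 = 7.
gcd(385, 21) = 7, so the sample visits 21/7 = 3 distinct residues mod 21.
Start 125 is shift 20; the shifts hit are 6, 13, 20.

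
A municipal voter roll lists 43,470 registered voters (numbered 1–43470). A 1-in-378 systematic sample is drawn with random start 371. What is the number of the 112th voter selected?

k = 378
112th selection = r + (112−1)·k = 371 + 111×378 = 371 + 41958 = 42329

42329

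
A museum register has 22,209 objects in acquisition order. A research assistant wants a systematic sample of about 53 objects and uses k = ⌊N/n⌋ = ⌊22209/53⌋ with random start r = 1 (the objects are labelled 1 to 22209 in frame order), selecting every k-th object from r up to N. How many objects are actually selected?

k = ⌊22209/53⌋ = 419
Achieved size = ⌊(22209 − 1)/419⌋ + 1 = ⌊22208/419⌋ + 1 = 53 + 1 = 54
(last selection: 1 + 53×419 = 22208 ≤ 22209; next would be 22627 > 22209)

54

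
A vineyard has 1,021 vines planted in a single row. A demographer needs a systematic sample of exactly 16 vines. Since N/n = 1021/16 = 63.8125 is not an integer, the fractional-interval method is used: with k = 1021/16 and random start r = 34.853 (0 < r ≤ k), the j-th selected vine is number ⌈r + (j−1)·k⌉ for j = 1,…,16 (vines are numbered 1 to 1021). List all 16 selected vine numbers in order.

j=1: r + 0k = 34.853 → ⌈·⌉ = 35
j=2: r + 1k = 98.6655 → ⌈·⌉ = 99
j=3: r + 2k = 162.478 → ⌈·⌉ = 163
j=4: r + 3k = 226.2905 → ⌈·⌉ = 227
j=5: r + 4k = 290.103 → ⌈·⌉ = 291
j=6: r + 5k = 353.9155 → ⌈·⌉ = 354
j=7: r + 6k = 417.728 → ⌈·⌉ = 418
j=8: r + 7k = 481.5405 → ⌈·⌉ = 482
j=9: r + 8k = 545.353 → ⌈·⌉ = 546
j=10: r + 9k = 609.1655 → ⌈·⌉ = 610
j=11: r + 10k = 672.978 → ⌈·⌉ = 673
j=12: r + 11k = 736.7905 → ⌈·⌉ = 737
j=13: r + 12k = 800.603 → ⌈·⌉ = 801
j=14: r + 13k = 864.4155 → ⌈·⌉ = 865
j=15: r + 14k = 928.228 → ⌈·⌉ = 929
j=16: r + 15k = 992.0405 → ⌈·⌉ = 993

35, 99, 163, 227, 291, 354, 418, 482, 546, 610, 673, 737, 801, 865, 929, 993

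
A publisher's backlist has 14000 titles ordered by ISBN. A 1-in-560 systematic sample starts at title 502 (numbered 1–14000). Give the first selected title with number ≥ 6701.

k = 560
Steps past start: ⌈(6701 − 502)/560⌉ = ⌈6199/560⌉ = 12
Selected title: 502 + 12×560 = 7222

7222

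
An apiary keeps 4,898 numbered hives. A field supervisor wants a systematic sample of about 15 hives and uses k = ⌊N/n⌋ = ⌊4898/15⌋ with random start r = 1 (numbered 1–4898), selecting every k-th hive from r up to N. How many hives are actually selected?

16

k = ⌊4898/15⌋ = 326
Achieved size = ⌊(4898 − 1)/326⌋ + 1 = ⌊4897/326⌋ + 1 = 15 + 1 = 16
(last selection: 1 + 15×326 = 4891 ≤ 4898; next would be 5217 > 4898)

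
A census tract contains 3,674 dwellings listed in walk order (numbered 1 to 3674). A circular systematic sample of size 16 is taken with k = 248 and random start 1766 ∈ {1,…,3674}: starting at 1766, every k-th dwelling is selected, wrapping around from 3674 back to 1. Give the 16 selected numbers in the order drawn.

Selection 1: 1766
Selection 2: 1766 + 248 = 2014
Selection 3: 2014 + 248 = 2262
Selection 4: 2262 + 248 = 2510
Selection 5: 2510 + 248 = 2758
Selection 6: 2758 + 248 = 3006
Selection 7: 3006 + 248 = 3254
Selection 8: 3254 + 248 = 3502
Selection 9: 3502 + 248 = 3750 → 3750 − 3674 = 76
Selection 10: 76 + 248 = 324
Selection 11: 324 + 248 = 572
Selection 12: 572 + 248 = 820
Selection 13: 820 + 248 = 1068
Selection 14: 1068 + 248 = 1316
Selection 15: 1316 + 248 = 1564
Selection 16: 1564 + 248 = 1812

1766, 2014, 2262, 2510, 2758, 3006, 3254, 3502, 76, 324, 572, 820, 1068, 1316, 1564, 1812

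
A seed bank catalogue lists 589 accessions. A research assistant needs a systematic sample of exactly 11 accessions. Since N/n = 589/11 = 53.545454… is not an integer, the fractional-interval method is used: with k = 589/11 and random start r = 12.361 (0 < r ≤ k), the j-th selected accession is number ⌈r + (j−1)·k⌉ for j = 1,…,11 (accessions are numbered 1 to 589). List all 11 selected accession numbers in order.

13, 66, 120, 173, 227, 281, 334, 388, 441, 495, 548

j=1: r + 0k = 12.361 → ⌈·⌉ = 13
j=2: r + 1k = 65.906454… → ⌈·⌉ = 66
j=3: r + 2k = 119.451909… → ⌈·⌉ = 120
j=4: r + 3k = 172.997363… → ⌈·⌉ = 173
j=5: r + 4k = 226.542818… → ⌈·⌉ = 227
j=6: r + 5k = 280.088272… → ⌈·⌉ = 281
j=7: r + 6k = 333.633727… → ⌈·⌉ = 334
j=8: r + 7k = 387.179181… → ⌈·⌉ = 388
j=9: r + 8k = 440.724636… → ⌈·⌉ = 441
j=10: r + 9k = 494.270090… → ⌈·⌉ = 495
j=11: r + 10k = 547.815545… → ⌈·⌉ = 548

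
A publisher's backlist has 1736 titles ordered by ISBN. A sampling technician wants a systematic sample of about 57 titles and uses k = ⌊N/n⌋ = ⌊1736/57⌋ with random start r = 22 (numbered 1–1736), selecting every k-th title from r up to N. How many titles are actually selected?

58

k = ⌊1736/57⌋ = 30
Achieved size = ⌊(1736 − 22)/30⌋ + 1 = ⌊1714/30⌋ + 1 = 57 + 1 = 58
(last selection: 22 + 57×30 = 1732 ≤ 1736; next would be 1762 > 1736)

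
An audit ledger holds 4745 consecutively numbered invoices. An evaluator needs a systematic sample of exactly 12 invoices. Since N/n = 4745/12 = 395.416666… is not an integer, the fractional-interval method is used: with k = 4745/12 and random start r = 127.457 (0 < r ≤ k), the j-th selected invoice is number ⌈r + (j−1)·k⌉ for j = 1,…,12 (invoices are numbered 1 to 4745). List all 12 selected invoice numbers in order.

128, 523, 919, 1314, 1710, 2105, 2500, 2896, 3291, 3687, 4082, 4478

j=1: r + 0k = 127.457 → ⌈·⌉ = 128
j=2: r + 1k = 522.873666… → ⌈·⌉ = 523
j=3: r + 2k = 918.290333… → ⌈·⌉ = 919
j=4: r + 3k = 1313.707 → ⌈·⌉ = 1314
j=5: r + 4k = 1709.123666… → ⌈·⌉ = 1710
j=6: r + 5k = 2104.540333… → ⌈·⌉ = 2105
j=7: r + 6k = 2499.957 → ⌈·⌉ = 2500
j=8: r + 7k = 2895.373666… → ⌈·⌉ = 2896
j=9: r + 8k = 3290.790333… → ⌈·⌉ = 3291
j=10: r + 9k = 3686.207 → ⌈·⌉ = 3687
j=11: r + 10k = 4081.623666… → ⌈·⌉ = 4082
j=12: r + 11k = 4477.040333… → ⌈·⌉ = 4478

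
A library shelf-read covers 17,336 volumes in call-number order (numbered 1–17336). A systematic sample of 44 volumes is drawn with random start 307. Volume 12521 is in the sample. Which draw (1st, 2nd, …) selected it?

32

k = 17336/44 = 394
position = (12521 − 307)/394 + 1 = 12214/394 + 1 = 31 + 1 = 32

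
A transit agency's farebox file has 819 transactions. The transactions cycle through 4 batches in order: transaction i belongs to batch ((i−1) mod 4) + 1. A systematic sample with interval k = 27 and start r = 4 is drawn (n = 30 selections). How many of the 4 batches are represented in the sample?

4

Consecutive selections differ by k = 27, so their batch numbers differ by 27 mod 4 = 3.
gcd(27, 4) = 1, so the sample visits 4/1 = 4 distinct residues mod 4.
Start 4 is batch 4; the batches hit are 1, 2, 3, 4.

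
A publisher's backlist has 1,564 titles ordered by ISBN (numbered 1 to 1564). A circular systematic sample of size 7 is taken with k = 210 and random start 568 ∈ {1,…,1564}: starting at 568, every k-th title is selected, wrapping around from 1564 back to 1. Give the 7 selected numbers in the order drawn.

Selection 1: 568
Selection 2: 568 + 210 = 778
Selection 3: 778 + 210 = 988
Selection 4: 988 + 210 = 1198
Selection 5: 1198 + 210 = 1408
Selection 6: 1408 + 210 = 1618 → 1618 − 1564 = 54
Selection 7: 54 + 210 = 264

568, 778, 988, 1198, 1408, 54, 264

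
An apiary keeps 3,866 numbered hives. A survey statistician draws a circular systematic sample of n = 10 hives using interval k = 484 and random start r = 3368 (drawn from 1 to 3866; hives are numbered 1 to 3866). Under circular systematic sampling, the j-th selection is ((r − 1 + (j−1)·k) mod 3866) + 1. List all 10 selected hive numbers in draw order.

3368, 3852, 470, 954, 1438, 1922, 2406, 2890, 3374, 3858

Selection 1: 3368
Selection 2: 3368 + 484 = 3852
Selection 3: 3852 + 484 = 4336 → 4336 − 3866 = 470
Selection 4: 470 + 484 = 954
Selection 5: 954 + 484 = 1438
Selection 6: 1438 + 484 = 1922
Selection 7: 1922 + 484 = 2406
Selection 8: 2406 + 484 = 2890
Selection 9: 2890 + 484 = 3374
Selection 10: 3374 + 484 = 3858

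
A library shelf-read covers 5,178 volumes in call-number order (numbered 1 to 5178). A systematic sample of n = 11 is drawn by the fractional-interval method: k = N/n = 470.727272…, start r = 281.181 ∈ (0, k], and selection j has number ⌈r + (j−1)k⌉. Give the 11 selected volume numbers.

j=1: r + 0k = 281.181 → ⌈·⌉ = 282
j=2: r + 1k = 751.908272… → ⌈·⌉ = 752
j=3: r + 2k = 1222.635545… → ⌈·⌉ = 1223
j=4: r + 3k = 1693.362818… → ⌈·⌉ = 1694
j=5: r + 4k = 2164.090090… → ⌈·⌉ = 2165
j=6: r + 5k = 2634.817363… → ⌈·⌉ = 2635
j=7: r + 6k = 3105.544636… → ⌈·⌉ = 3106
j=8: r + 7k = 3576.271909… → ⌈·⌉ = 3577
j=9: r + 8k = 4046.999181… → ⌈·⌉ = 4047
j=10: r + 9k = 4517.726454… → ⌈·⌉ = 4518
j=11: r + 10k = 4988.453727… → ⌈·⌉ = 4989

282, 752, 1223, 1694, 2165, 2635, 3106, 3577, 4047, 4518, 4989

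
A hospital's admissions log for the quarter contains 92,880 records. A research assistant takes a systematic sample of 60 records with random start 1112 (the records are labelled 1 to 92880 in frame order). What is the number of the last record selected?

k = 92880/60 = 1548
60th selection = r + (60−1)·k = 1112 + 59×1548 = 1112 + 91332 = 92444

92444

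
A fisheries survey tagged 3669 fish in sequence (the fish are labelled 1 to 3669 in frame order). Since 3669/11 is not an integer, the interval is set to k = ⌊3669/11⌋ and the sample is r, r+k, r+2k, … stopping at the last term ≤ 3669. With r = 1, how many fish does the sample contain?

12

k = ⌊3669/11⌋ = 333
Achieved size = ⌊(3669 − 1)/333⌋ + 1 = ⌊3668/333⌋ + 1 = 11 + 1 = 12
(last selection: 1 + 11×333 = 3664 ≤ 3669; next would be 3997 > 3669)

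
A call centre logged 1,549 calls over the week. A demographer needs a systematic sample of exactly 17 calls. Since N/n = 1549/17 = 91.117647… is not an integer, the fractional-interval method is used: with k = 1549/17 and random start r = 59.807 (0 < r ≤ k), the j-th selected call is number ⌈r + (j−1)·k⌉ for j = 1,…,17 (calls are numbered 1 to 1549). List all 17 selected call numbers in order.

60, 151, 243, 334, 425, 516, 607, 698, 789, 880, 971, 1063, 1154, 1245, 1336, 1427, 1518

j=1: r + 0k = 59.807 → ⌈·⌉ = 60
j=2: r + 1k = 150.924647… → ⌈·⌉ = 151
j=3: r + 2k = 242.042294… → ⌈·⌉ = 243
j=4: r + 3k = 333.159941… → ⌈·⌉ = 334
j=5: r + 4k = 424.277588… → ⌈·⌉ = 425
j=6: r + 5k = 515.395235… → ⌈·⌉ = 516
j=7: r + 6k = 606.512882… → ⌈·⌉ = 607
j=8: r + 7k = 697.630529… → ⌈·⌉ = 698
j=9: r + 8k = 788.748176… → ⌈·⌉ = 789
j=10: r + 9k = 879.865823… → ⌈·⌉ = 880
j=11: r + 10k = 970.983470… → ⌈·⌉ = 971
j=12: r + 11k = 1062.101117… → ⌈·⌉ = 1063
j=13: r + 12k = 1153.218764… → ⌈·⌉ = 1154
j=14: r + 13k = 1244.336411… → ⌈·⌉ = 1245
j=15: r + 14k = 1335.454058… → ⌈·⌉ = 1336
j=16: r + 15k = 1426.571705… → ⌈·⌉ = 1427
j=17: r + 16k = 1517.689352… → ⌈·⌉ = 1518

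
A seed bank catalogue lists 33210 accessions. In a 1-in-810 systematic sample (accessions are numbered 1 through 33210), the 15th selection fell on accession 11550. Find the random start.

k = 810
r = 11550 − (15−1)×810 = 11550 − 11340 = 210

210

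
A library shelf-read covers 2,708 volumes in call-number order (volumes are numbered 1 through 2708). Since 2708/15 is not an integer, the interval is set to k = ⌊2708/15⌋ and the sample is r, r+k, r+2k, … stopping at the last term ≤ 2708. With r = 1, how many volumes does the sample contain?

16

k = ⌊2708/15⌋ = 180
Achieved size = ⌊(2708 − 1)/180⌋ + 1 = ⌊2707/180⌋ + 1 = 15 + 1 = 16
(last selection: 1 + 15×180 = 2701 ≤ 2708; next would be 2881 > 2708)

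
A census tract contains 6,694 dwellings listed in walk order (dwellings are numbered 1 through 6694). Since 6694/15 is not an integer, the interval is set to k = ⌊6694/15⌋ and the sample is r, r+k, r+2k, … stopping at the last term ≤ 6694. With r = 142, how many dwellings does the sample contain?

15

k = ⌊6694/15⌋ = 446
Achieved size = ⌊(6694 − 142)/446⌋ + 1 = ⌊6552/446⌋ + 1 = 14 + 1 = 15
(last selection: 142 + 14×446 = 6386 ≤ 6694; next would be 6832 > 6694)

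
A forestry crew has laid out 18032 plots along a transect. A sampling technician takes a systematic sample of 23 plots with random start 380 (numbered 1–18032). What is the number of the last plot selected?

k = 18032/23 = 784
23rd selection = r + (23−1)·k = 380 + 22×784 = 380 + 17248 = 17628

17628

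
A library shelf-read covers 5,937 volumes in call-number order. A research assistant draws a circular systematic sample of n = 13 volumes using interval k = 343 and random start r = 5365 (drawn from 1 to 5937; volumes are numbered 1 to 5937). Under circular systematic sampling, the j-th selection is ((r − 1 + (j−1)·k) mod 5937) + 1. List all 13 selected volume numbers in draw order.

Selection 1: 5365
Selection 2: 5365 + 343 = 5708
Selection 3: 5708 + 343 = 6051 → 6051 − 5937 = 114
Selection 4: 114 + 343 = 457
Selection 5: 457 + 343 = 800
Selection 6: 800 + 343 = 1143
Selection 7: 1143 + 343 = 1486
Selection 8: 1486 + 343 = 1829
Selection 9: 1829 + 343 = 2172
Selection 10: 2172 + 343 = 2515
Selection 11: 2515 + 343 = 2858
Selection 12: 2858 + 343 = 3201
Selection 13: 3201 + 343 = 3544

5365, 5708, 114, 457, 800, 1143, 1486, 1829, 2172, 2515, 2858, 3201, 3544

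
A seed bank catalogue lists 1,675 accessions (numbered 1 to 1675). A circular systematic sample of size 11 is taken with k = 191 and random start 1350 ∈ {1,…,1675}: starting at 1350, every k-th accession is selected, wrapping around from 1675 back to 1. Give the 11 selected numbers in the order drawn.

Selection 1: 1350
Selection 2: 1350 + 191 = 1541
Selection 3: 1541 + 191 = 1732 → 1732 − 1675 = 57
Selection 4: 57 + 191 = 248
Selection 5: 248 + 191 = 439
Selection 6: 439 + 191 = 630
Selection 7: 630 + 191 = 821
Selection 8: 821 + 191 = 1012
Selection 9: 1012 + 191 = 1203
Selection 10: 1203 + 191 = 1394
Selection 11: 1394 + 191 = 1585

1350, 1541, 57, 248, 439, 630, 821, 1012, 1203, 1394, 1585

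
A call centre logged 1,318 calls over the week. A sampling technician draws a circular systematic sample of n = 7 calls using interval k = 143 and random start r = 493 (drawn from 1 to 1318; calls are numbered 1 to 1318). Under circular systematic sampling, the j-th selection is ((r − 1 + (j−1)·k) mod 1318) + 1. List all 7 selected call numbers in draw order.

493, 636, 779, 922, 1065, 1208, 33

Selection 1: 493
Selection 2: 493 + 143 = 636
Selection 3: 636 + 143 = 779
Selection 4: 779 + 143 = 922
Selection 5: 922 + 143 = 1065
Selection 6: 1065 + 143 = 1208
Selection 7: 1208 + 143 = 1351 → 1351 − 1318 = 33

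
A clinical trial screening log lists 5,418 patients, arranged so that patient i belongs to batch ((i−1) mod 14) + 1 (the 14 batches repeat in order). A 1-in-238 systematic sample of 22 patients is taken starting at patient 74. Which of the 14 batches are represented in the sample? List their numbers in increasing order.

Consecutive selections differ by k = 238, so their batch numbers differ by 238 mod 14 = 0.
gcd(238, 14) = 14, so the sample visits 14/14 = 1 distinct residues mod 14.
Start 74 is batch 4; the batches hit are 4.

4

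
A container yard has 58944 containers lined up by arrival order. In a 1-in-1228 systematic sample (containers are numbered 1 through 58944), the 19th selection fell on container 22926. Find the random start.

822

k = 1228
r = 22926 − (19−1)×1228 = 22926 − 22104 = 822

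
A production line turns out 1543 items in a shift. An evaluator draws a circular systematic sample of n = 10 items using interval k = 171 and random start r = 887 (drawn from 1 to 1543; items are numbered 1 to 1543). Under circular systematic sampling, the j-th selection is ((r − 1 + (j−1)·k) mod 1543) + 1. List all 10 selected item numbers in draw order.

Selection 1: 887
Selection 2: 887 + 171 = 1058
Selection 3: 1058 + 171 = 1229
Selection 4: 1229 + 171 = 1400
Selection 5: 1400 + 171 = 1571 → 1571 − 1543 = 28
Selection 6: 28 + 171 = 199
Selection 7: 199 + 171 = 370
Selection 8: 370 + 171 = 541
Selection 9: 541 + 171 = 712
Selection 10: 712 + 171 = 883

887, 1058, 1229, 1400, 28, 199, 370, 541, 712, 883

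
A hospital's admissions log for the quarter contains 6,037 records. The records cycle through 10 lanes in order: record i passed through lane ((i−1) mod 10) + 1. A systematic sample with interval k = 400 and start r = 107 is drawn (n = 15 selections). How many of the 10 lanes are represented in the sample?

Consecutive selections differ by k = 400, so their lane numbers differ by 400 mod 10 = 0.
gcd(400, 10) = 10, so the sample visits 10/10 = 1 distinct residues mod 10.
Start 107 is lane 7; the lanes hit are 7.

1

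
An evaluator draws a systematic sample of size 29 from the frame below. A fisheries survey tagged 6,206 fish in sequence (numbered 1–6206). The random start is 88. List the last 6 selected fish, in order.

5010, 5224, 5438, 5652, 5866, 6080

k = N/n = 6206/29 = 214
24th selection = 88 + 23×214 = 5010
25th: 5010 + 214 = 5224
26th: 5224 + 214 = 5438
27th: 5438 + 214 = 5652
28th: 5652 + 214 = 5866
29th: 5866 + 214 = 6080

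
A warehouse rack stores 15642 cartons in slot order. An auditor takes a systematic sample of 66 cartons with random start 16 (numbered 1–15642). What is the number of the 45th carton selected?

10444

k = 15642/66 = 237
45th selection = r + (45−1)·k = 16 + 44×237 = 16 + 10428 = 10444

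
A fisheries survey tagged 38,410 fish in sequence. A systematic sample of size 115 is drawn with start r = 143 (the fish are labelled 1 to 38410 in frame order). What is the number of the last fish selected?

38219

k = 38410/115 = 334
115th selection = r + (115−1)·k = 143 + 114×334 = 143 + 38076 = 38219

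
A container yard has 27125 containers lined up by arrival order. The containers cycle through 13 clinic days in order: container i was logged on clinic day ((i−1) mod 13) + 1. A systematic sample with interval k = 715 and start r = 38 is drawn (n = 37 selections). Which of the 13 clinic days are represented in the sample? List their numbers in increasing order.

Consecutive selections differ by k = 715, so their clinic day numbers differ by 715 mod 13 = 0.
gcd(715, 13) = 13, so the sample visits 13/13 = 1 distinct residues mod 13.
Start 38 is clinic day 12; the clinic days hit are 12.

12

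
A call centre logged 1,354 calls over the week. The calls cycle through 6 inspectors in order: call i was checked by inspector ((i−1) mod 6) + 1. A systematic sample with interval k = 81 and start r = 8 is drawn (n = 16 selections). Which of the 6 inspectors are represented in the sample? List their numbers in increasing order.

2, 5

Consecutive selections differ by k = 81, so their inspector numbers differ by 81 mod 6 = 3.
gcd(81, 6) = 3, so the sample visits 6/3 = 2 distinct residues mod 6.
Start 8 is inspector 2; the inspectors hit are 2, 5.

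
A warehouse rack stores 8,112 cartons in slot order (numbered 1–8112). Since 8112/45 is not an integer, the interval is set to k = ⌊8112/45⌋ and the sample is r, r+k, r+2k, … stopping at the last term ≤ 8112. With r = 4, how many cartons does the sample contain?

k = ⌊8112/45⌋ = 180
Achieved size = ⌊(8112 − 4)/180⌋ + 1 = ⌊8108/180⌋ + 1 = 45 + 1 = 46
(last selection: 4 + 45×180 = 8104 ≤ 8112; next would be 8284 > 8112)

46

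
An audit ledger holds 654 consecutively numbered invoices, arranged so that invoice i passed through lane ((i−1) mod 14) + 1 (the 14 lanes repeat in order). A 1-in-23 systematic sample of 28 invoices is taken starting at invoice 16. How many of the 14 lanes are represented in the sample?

Consecutive selections differ by k = 23, so their lane numbers differ by 23 mod 14 = 9.
gcd(23, 14) = 1, so the sample visits 14/1 = 14 distinct residues mod 14.
Start 16 is lane 2; the lanes hit are 1, 2, 3, 4, 5, 6, 7, 8, 9, 10, 11, 12, 13, 14.

14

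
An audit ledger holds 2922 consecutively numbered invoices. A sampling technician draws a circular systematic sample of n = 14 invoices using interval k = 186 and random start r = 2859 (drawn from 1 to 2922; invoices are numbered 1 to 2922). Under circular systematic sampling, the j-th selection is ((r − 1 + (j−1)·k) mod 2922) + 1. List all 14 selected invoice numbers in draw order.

Selection 1: 2859
Selection 2: 2859 + 186 = 3045 → 3045 − 2922 = 123
Selection 3: 123 + 186 = 309
Selection 4: 309 + 186 = 495
Selection 5: 495 + 186 = 681
Selection 6: 681 + 186 = 867
Selection 7: 867 + 186 = 1053
Selection 8: 1053 + 186 = 1239
Selection 9: 1239 + 186 = 1425
Selection 10: 1425 + 186 = 1611
Selection 11: 1611 + 186 = 1797
Selection 12: 1797 + 186 = 1983
Selection 13: 1983 + 186 = 2169
Selection 14: 2169 + 186 = 2355

2859, 123, 309, 495, 681, 867, 1053, 1239, 1425, 1611, 1797, 1983, 2169, 2355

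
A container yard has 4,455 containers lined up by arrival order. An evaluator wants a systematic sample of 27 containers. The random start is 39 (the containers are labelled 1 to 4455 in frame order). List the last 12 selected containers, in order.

2514, 2679, 2844, 3009, 3174, 3339, 3504, 3669, 3834, 3999, 4164, 4329

k = N/n = 4455/27 = 165
16th selection = 39 + 15×165 = 2514
17th: 2514 + 165 = 2679
18th: 2679 + 165 = 2844
19th: 2844 + 165 = 3009
20th: 3009 + 165 = 3174
21st: 3174 + 165 = 3339
22nd: 3339 + 165 = 3504
23rd: 3504 + 165 = 3669
24th: 3669 + 165 = 3834
25th: 3834 + 165 = 3999
26th: 3999 + 165 = 4164
27th: 4164 + 165 = 4329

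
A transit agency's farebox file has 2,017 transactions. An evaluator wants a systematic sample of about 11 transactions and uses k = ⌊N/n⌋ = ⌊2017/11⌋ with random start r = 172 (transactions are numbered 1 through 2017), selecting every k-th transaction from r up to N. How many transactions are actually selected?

k = ⌊2017/11⌋ = 183
Achieved size = ⌊(2017 − 172)/183⌋ + 1 = ⌊1845/183⌋ + 1 = 10 + 1 = 11
(last selection: 172 + 10×183 = 2002 ≤ 2017; next would be 2185 > 2017)

11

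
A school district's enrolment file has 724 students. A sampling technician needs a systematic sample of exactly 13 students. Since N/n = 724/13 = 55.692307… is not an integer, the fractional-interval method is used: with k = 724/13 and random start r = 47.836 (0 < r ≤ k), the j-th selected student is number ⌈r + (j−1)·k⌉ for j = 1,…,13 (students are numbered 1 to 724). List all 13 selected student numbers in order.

48, 104, 160, 215, 271, 327, 382, 438, 494, 550, 605, 661, 717

j=1: r + 0k = 47.836 → ⌈·⌉ = 48
j=2: r + 1k = 103.528307… → ⌈·⌉ = 104
j=3: r + 2k = 159.220615… → ⌈·⌉ = 160
j=4: r + 3k = 214.912923… → ⌈·⌉ = 215
j=5: r + 4k = 270.605230… → ⌈·⌉ = 271
j=6: r + 5k = 326.297538… → ⌈·⌉ = 327
j=7: r + 6k = 381.989846… → ⌈·⌉ = 382
j=8: r + 7k = 437.682153… → ⌈·⌉ = 438
j=9: r + 8k = 493.374461… → ⌈·⌉ = 494
j=10: r + 9k = 549.066769… → ⌈·⌉ = 550
j=11: r + 10k = 604.759076… → ⌈·⌉ = 605
j=12: r + 11k = 660.451384… → ⌈·⌉ = 661
j=13: r + 12k = 716.143692… → ⌈·⌉ = 717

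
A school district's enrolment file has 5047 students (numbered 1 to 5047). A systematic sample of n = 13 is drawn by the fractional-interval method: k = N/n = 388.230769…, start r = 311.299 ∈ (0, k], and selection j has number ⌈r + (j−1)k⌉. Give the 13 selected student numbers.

312, 700, 1088, 1476, 1865, 2253, 2641, 3029, 3418, 3806, 4194, 4582, 4971

j=1: r + 0k = 311.299 → ⌈·⌉ = 312
j=2: r + 1k = 699.529769… → ⌈·⌉ = 700
j=3: r + 2k = 1087.760538… → ⌈·⌉ = 1088
j=4: r + 3k = 1475.991307… → ⌈·⌉ = 1476
j=5: r + 4k = 1864.222076… → ⌈·⌉ = 1865
j=6: r + 5k = 2252.452846… → ⌈·⌉ = 2253
j=7: r + 6k = 2640.683615… → ⌈·⌉ = 2641
j=8: r + 7k = 3028.914384… → ⌈·⌉ = 3029
j=9: r + 8k = 3417.145153… → ⌈·⌉ = 3418
j=10: r + 9k = 3805.375923… → ⌈·⌉ = 3806
j=11: r + 10k = 4193.606692… → ⌈·⌉ = 4194
j=12: r + 11k = 4581.837461… → ⌈·⌉ = 4582
j=13: r + 12k = 4970.068230… → ⌈·⌉ = 4971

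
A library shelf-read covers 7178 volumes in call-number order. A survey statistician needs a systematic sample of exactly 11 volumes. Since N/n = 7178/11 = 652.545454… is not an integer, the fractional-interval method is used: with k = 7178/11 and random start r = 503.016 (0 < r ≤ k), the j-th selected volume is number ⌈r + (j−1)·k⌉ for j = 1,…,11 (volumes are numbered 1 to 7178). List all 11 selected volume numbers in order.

j=1: r + 0k = 503.016 → ⌈·⌉ = 504
j=2: r + 1k = 1155.561454… → ⌈·⌉ = 1156
j=3: r + 2k = 1808.106909… → ⌈·⌉ = 1809
j=4: r + 3k = 2460.652363… → ⌈·⌉ = 2461
j=5: r + 4k = 3113.197818… → ⌈·⌉ = 3114
j=6: r + 5k = 3765.743272… → ⌈·⌉ = 3766
j=7: r + 6k = 4418.288727… → ⌈·⌉ = 4419
j=8: r + 7k = 5070.834181… → ⌈·⌉ = 5071
j=9: r + 8k = 5723.379636… → ⌈·⌉ = 5724
j=10: r + 9k = 6375.925090… → ⌈·⌉ = 6376
j=11: r + 10k = 7028.470545… → ⌈·⌉ = 7029

504, 1156, 1809, 2461, 3114, 3766, 4419, 5071, 5724, 6376, 7029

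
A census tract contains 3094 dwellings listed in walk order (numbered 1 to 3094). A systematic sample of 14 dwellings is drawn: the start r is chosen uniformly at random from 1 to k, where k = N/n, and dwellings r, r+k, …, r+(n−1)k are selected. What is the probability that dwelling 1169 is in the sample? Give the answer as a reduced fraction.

1/221

k = 3094/14 = 221.
Dwelling 1169 is selected iff r ≡ 1169 (mod 221); exactly one such r in {1,…,221}.
Inclusion probability = 1/221.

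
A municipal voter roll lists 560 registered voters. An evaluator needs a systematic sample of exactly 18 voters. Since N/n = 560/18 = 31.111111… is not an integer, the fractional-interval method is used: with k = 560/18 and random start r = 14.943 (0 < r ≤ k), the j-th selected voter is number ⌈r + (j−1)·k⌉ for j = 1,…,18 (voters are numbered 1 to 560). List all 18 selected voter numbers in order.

15, 47, 78, 109, 140, 171, 202, 233, 264, 295, 327, 358, 389, 420, 451, 482, 513, 544

j=1: r + 0k = 14.943 → ⌈·⌉ = 15
j=2: r + 1k = 46.054111… → ⌈·⌉ = 47
j=3: r + 2k = 77.165222… → ⌈·⌉ = 78
j=4: r + 3k = 108.276333… → ⌈·⌉ = 109
j=5: r + 4k = 139.387444… → ⌈·⌉ = 140
j=6: r + 5k = 170.498555… → ⌈·⌉ = 171
j=7: r + 6k = 201.609666… → ⌈·⌉ = 202
j=8: r + 7k = 232.720777… → ⌈·⌉ = 233
j=9: r + 8k = 263.831888… → ⌈·⌉ = 264
j=10: r + 9k = 294.943 → ⌈·⌉ = 295
j=11: r + 10k = 326.054111… → ⌈·⌉ = 327
j=12: r + 11k = 357.165222… → ⌈·⌉ = 358
j=13: r + 12k = 388.276333… → ⌈·⌉ = 389
j=14: r + 13k = 419.387444… → ⌈·⌉ = 420
j=15: r + 14k = 450.498555… → ⌈·⌉ = 451
j=16: r + 15k = 481.609666… → ⌈·⌉ = 482
j=17: r + 16k = 512.720777… → ⌈·⌉ = 513
j=18: r + 17k = 543.831888… → ⌈·⌉ = 544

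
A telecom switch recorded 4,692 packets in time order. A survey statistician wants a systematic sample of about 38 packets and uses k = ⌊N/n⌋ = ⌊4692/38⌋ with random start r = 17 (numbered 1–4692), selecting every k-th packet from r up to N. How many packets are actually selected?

k = ⌊4692/38⌋ = 123
Achieved size = ⌊(4692 − 17)/123⌋ + 1 = ⌊4675/123⌋ + 1 = 38 + 1 = 39
(last selection: 17 + 38×123 = 4691 ≤ 4692; next would be 4814 > 4692)

39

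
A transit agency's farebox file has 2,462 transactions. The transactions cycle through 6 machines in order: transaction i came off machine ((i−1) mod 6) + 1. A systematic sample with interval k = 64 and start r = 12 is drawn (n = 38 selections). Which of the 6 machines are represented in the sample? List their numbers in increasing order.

2, 4, 6

Consecutive selections differ by k = 64, so their machine numbers differ by 64 mod 6 = 4.
gcd(64, 6) = 2, so the sample visits 6/2 = 3 distinct residues mod 6.
Start 12 is machine 6; the machines hit are 2, 4, 6.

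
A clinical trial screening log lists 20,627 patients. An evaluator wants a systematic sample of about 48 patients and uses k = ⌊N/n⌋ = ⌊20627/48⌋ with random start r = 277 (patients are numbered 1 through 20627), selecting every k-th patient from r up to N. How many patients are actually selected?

k = ⌊20627/48⌋ = 429
Achieved size = ⌊(20627 − 277)/429⌋ + 1 = ⌊20350/429⌋ + 1 = 47 + 1 = 48
(last selection: 277 + 47×429 = 20440 ≤ 20627; next would be 20869 > 20627)

48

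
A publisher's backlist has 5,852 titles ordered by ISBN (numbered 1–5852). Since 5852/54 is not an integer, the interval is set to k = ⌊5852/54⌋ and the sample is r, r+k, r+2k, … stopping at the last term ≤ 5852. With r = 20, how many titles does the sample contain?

55

k = ⌊5852/54⌋ = 108
Achieved size = ⌊(5852 − 20)/108⌋ + 1 = ⌊5832/108⌋ + 1 = 54 + 1 = 55
(last selection: 20 + 54×108 = 5852 ≤ 5852; next would be 5960 > 5852)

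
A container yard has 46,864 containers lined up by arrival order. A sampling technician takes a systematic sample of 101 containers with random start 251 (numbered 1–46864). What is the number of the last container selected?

46651

k = 46864/101 = 464
101st selection = r + (101−1)·k = 251 + 100×464 = 251 + 46400 = 46651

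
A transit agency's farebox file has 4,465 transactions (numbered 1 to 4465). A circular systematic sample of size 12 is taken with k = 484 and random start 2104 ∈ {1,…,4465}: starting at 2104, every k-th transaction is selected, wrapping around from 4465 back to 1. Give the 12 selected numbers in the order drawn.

2104, 2588, 3072, 3556, 4040, 59, 543, 1027, 1511, 1995, 2479, 2963

Selection 1: 2104
Selection 2: 2104 + 484 = 2588
Selection 3: 2588 + 484 = 3072
Selection 4: 3072 + 484 = 3556
Selection 5: 3556 + 484 = 4040
Selection 6: 4040 + 484 = 4524 → 4524 − 4465 = 59
Selection 7: 59 + 484 = 543
Selection 8: 543 + 484 = 1027
Selection 9: 1027 + 484 = 1511
Selection 10: 1511 + 484 = 1995
Selection 11: 1995 + 484 = 2479
Selection 12: 2479 + 484 = 2963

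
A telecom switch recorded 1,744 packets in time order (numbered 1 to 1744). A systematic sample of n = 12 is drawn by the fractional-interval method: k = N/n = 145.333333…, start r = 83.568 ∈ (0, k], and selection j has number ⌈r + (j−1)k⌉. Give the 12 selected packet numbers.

j=1: r + 0k = 83.568 → ⌈·⌉ = 84
j=2: r + 1k = 228.901333… → ⌈·⌉ = 229
j=3: r + 2k = 374.234666… → ⌈·⌉ = 375
j=4: r + 3k = 519.568 → ⌈·⌉ = 520
j=5: r + 4k = 664.901333… → ⌈·⌉ = 665
j=6: r + 5k = 810.234666… → ⌈·⌉ = 811
j=7: r + 6k = 955.568 → ⌈·⌉ = 956
j=8: r + 7k = 1100.901333… → ⌈·⌉ = 1101
j=9: r + 8k = 1246.234666… → ⌈·⌉ = 1247
j=10: r + 9k = 1391.568 → ⌈·⌉ = 1392
j=11: r + 10k = 1536.901333… → ⌈·⌉ = 1537
j=12: r + 11k = 1682.234666… → ⌈·⌉ = 1683

84, 229, 375, 520, 665, 811, 956, 1101, 1247, 1392, 1537, 1683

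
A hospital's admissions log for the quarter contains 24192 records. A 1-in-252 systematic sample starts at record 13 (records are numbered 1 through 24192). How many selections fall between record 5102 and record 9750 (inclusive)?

k = 252
First selection ≥ 5102: 13 + ⌈(5102−13)/252⌉·252 = 13 + 21×252 = 5305
Last selection ≤ 9750: 13 + ⌊(9750−13)/252⌋·252 = 13 + 38×252 = 9589
Count = 38 − 21 + 1 = 18

18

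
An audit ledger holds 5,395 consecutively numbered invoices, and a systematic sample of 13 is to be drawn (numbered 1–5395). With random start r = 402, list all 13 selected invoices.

k = N/n = 5395/13 = 415
invoice 1: 402
invoice 2: 402 + 415 = 817
invoice 3: 817 + 415 = 1232
invoice 4: 1232 + 415 = 1647
invoice 5: 1647 + 415 = 2062
invoice 6: 2062 + 415 = 2477
invoice 7: 2477 + 415 = 2892
invoice 8: 2892 + 415 = 3307
invoice 9: 3307 + 415 = 3722
invoice 10: 3722 + 415 = 4137
invoice 11: 4137 + 415 = 4552
invoice 12: 4552 + 415 = 4967
invoice 13: 4967 + 415 = 5382

402, 817, 1232, 1647, 2062, 2477, 2892, 3307, 3722, 4137, 4552, 4967, 5382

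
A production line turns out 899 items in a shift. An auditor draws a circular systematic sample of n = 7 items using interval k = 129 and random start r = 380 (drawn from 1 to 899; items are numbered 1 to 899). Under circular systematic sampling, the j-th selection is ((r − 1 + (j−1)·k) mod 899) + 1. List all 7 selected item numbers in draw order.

Selection 1: 380
Selection 2: 380 + 129 = 509
Selection 3: 509 + 129 = 638
Selection 4: 638 + 129 = 767
Selection 5: 767 + 129 = 896
Selection 6: 896 + 129 = 1025 → 1025 − 899 = 126
Selection 7: 126 + 129 = 255

380, 509, 638, 767, 896, 126, 255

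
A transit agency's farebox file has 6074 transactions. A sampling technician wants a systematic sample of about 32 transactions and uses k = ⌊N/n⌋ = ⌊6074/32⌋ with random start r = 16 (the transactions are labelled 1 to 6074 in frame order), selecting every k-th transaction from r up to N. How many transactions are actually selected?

k = ⌊6074/32⌋ = 189
Achieved size = ⌊(6074 − 16)/189⌋ + 1 = ⌊6058/189⌋ + 1 = 32 + 1 = 33
(last selection: 16 + 32×189 = 6064 ≤ 6074; next would be 6253 > 6074)

33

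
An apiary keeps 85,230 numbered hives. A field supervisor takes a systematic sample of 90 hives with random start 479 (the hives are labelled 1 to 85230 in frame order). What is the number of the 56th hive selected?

k = 85230/90 = 947
56th selection = r + (56−1)·k = 479 + 55×947 = 479 + 52085 = 52564

52564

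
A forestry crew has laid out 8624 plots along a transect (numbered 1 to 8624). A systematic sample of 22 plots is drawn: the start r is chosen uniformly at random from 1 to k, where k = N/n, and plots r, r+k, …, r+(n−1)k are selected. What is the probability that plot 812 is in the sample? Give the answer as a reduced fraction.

k = 8624/22 = 392.
Plot 812 is selected iff r ≡ 812 (mod 392); exactly one such r in {1,…,392}.
Inclusion probability = 1/392.

1/392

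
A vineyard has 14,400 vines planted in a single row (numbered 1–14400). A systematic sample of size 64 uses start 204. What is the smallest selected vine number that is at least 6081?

6279

k = 14400/64 = 225
Steps past start: ⌈(6081 − 204)/225⌉ = ⌈5877/225⌉ = 27
Selected vine: 204 + 27×225 = 6279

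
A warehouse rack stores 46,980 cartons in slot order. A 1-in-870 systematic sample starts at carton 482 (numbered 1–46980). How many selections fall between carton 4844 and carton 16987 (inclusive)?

k = 870
First selection ≥ 4844: 482 + ⌈(4844−482)/870⌉·870 = 482 + 6×870 = 5702
Last selection ≤ 16987: 482 + ⌊(16987−482)/870⌋·870 = 482 + 18×870 = 16142
Count = 18 − 6 + 1 = 13

13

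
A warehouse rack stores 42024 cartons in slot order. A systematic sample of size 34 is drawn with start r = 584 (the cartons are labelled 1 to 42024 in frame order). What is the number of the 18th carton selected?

k = 42024/34 = 1236
18th selection = r + (18−1)·k = 584 + 17×1236 = 584 + 21012 = 21596

21596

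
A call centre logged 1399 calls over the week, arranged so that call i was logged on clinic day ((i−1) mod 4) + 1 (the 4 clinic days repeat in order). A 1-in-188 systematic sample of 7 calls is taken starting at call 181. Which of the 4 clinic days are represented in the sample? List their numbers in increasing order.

1

Consecutive selections differ by k = 188, so their clinic day numbers differ by 188 mod 4 = 0.
gcd(188, 4) = 4, so the sample visits 4/4 = 1 distinct residues mod 4.
Start 181 is clinic day 1; the clinic days hit are 1.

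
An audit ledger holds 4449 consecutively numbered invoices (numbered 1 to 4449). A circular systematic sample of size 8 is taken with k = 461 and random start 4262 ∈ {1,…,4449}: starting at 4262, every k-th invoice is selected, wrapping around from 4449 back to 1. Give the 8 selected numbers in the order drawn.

4262, 274, 735, 1196, 1657, 2118, 2579, 3040

Selection 1: 4262
Selection 2: 4262 + 461 = 4723 → 4723 − 4449 = 274
Selection 3: 274 + 461 = 735
Selection 4: 735 + 461 = 1196
Selection 5: 1196 + 461 = 1657
Selection 6: 1657 + 461 = 2118
Selection 7: 2118 + 461 = 2579
Selection 8: 2579 + 461 = 3040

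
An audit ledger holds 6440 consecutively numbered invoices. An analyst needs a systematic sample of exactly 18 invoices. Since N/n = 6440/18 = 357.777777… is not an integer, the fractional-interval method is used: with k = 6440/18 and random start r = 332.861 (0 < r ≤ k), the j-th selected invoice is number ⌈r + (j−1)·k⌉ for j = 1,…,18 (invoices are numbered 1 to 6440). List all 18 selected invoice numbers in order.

j=1: r + 0k = 332.861 → ⌈·⌉ = 333
j=2: r + 1k = 690.638777… → ⌈·⌉ = 691
j=3: r + 2k = 1048.416555… → ⌈·⌉ = 1049
j=4: r + 3k = 1406.194333… → ⌈·⌉ = 1407
j=5: r + 4k = 1763.972111… → ⌈·⌉ = 1764
j=6: r + 5k = 2121.749888… → ⌈·⌉ = 2122
j=7: r + 6k = 2479.527666… → ⌈·⌉ = 2480
j=8: r + 7k = 2837.305444… → ⌈·⌉ = 2838
j=9: r + 8k = 3195.083222… → ⌈·⌉ = 3196
j=10: r + 9k = 3552.861 → ⌈·⌉ = 3553
j=11: r + 10k = 3910.638777… → ⌈·⌉ = 3911
j=12: r + 11k = 4268.416555… → ⌈·⌉ = 4269
j=13: r + 12k = 4626.194333… → ⌈·⌉ = 4627
j=14: r + 13k = 4983.972111… → ⌈·⌉ = 4984
j=15: r + 14k = 5341.749888… → ⌈·⌉ = 5342
j=16: r + 15k = 5699.527666… → ⌈·⌉ = 5700
j=17: r + 16k = 6057.305444… → ⌈·⌉ = 6058
j=18: r + 17k = 6415.083222… → ⌈·⌉ = 6416

333, 691, 1049, 1407, 1764, 2122, 2480, 2838, 3196, 3553, 3911, 4269, 4627, 4984, 5342, 5700, 6058, 6416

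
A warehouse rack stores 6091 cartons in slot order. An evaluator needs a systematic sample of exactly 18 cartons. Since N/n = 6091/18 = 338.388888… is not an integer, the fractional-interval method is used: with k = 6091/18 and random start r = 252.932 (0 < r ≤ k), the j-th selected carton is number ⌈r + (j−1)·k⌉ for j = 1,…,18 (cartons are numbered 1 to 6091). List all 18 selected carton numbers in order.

253, 592, 930, 1269, 1607, 1945, 2284, 2622, 2961, 3299, 3637, 3976, 4314, 4652, 4991, 5329, 5668, 6006

j=1: r + 0k = 252.932 → ⌈·⌉ = 253
j=2: r + 1k = 591.320888… → ⌈·⌉ = 592
j=3: r + 2k = 929.709777… → ⌈·⌉ = 930
j=4: r + 3k = 1268.098666… → ⌈·⌉ = 1269
j=5: r + 4k = 1606.487555… → ⌈·⌉ = 1607
j=6: r + 5k = 1944.876444… → ⌈·⌉ = 1945
j=7: r + 6k = 2283.265333… → ⌈·⌉ = 2284
j=8: r + 7k = 2621.654222… → ⌈·⌉ = 2622
j=9: r + 8k = 2960.043111… → ⌈·⌉ = 2961
j=10: r + 9k = 3298.432 → ⌈·⌉ = 3299
j=11: r + 10k = 3636.820888… → ⌈·⌉ = 3637
j=12: r + 11k = 3975.209777… → ⌈·⌉ = 3976
j=13: r + 12k = 4313.598666… → ⌈·⌉ = 4314
j=14: r + 13k = 4651.987555… → ⌈·⌉ = 4652
j=15: r + 14k = 4990.376444… → ⌈·⌉ = 4991
j=16: r + 15k = 5328.765333… → ⌈·⌉ = 5329
j=17: r + 16k = 5667.154222… → ⌈·⌉ = 5668
j=18: r + 17k = 6005.543111… → ⌈·⌉ = 6006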